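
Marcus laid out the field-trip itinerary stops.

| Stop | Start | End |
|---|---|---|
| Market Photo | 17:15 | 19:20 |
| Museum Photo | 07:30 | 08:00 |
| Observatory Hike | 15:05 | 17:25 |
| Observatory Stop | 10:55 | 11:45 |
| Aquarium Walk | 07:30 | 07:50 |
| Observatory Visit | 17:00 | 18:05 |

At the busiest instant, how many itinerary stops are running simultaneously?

Sweep the timeline, counting +1 at each start and −1 at each end (ends before starts at a tie):
07:30 start Aquarium Walk → 1
07:30 start Museum Photo → 2
07:50 end Aquarium Walk → 1
08:00 end Museum Photo → 0
10:55 start Observatory Stop → 1
11:45 end Observatory Stop → 0
15:05 start Observatory Hike → 1
17:00 start Observatory Visit → 2
17:15 start Market Photo → 3
17:25 end Observatory Hike → 2
18:05 end Observatory Visit → 1
19:20 end Market Photo → 0
Peak is 3, at 17:15 (Market Photo, Observatory Hike, Observatory Visit).

3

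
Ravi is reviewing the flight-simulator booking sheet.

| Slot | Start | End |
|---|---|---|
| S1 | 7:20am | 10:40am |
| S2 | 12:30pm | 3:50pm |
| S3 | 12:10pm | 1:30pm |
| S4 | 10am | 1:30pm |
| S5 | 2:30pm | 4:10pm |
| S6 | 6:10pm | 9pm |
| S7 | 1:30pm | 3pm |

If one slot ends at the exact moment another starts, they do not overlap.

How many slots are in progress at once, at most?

3

Walk through starts and ends in time order (an end at T is processed before a start at T):
7:20am start S1 → 1
10am start S4 → 2
10:40am end S1 → 1
12:10pm start S3 → 2
12:30pm start S2 → 3
1:30pm end S3 → 2
1:30pm end S4 → 1
1:30pm start S7 → 2
2:30pm start S5 → 3
3pm end S7 → 2
3:50pm end S2 → 1
4:10pm end S5 → 0
6:10pm start S6 → 1
9pm end S6 → 0
Peak is 3, at 12:30pm (S2, S3, S4).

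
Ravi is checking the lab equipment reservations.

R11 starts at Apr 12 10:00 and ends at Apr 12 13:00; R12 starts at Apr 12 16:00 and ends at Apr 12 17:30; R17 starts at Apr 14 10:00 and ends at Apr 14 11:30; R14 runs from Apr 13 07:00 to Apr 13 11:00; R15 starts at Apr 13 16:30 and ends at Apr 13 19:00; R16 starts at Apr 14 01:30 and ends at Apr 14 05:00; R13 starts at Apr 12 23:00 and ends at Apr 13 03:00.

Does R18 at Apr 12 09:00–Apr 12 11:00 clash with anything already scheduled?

Yes — it overlaps R11

R11: starts Apr 12 10:00 before R18 ends Apr 12 11:00, and ends Apr 12 13:00 after R18 starts Apr 12 09:00 → overlap.
R12: starts Apr 12 16:00 at or after R18 ends Apr 12 11:00 → clear.
R13: starts Apr 12 23:00 at or after R18 ends Apr 12 11:00 → clear.
R14: starts Apr 13 07:00 at or after R18 ends Apr 12 11:00 → clear.
R15: starts Apr 13 16:30 at or after R18 ends Apr 12 11:00 → clear.
R16: starts Apr 14 01:30 at or after R18 ends Apr 12 11:00 → clear.
R17: starts Apr 14 10:00 at or after R18 ends Apr 12 11:00 → clear.
R18 overlaps R11.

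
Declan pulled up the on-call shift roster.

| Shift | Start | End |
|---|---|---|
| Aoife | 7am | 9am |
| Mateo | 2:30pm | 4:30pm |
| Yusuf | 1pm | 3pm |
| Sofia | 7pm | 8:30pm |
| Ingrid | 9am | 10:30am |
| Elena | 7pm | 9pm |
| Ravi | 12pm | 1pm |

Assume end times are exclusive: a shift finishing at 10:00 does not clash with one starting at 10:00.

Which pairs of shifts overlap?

Elena & Sofia, Mateo & Yusuf

Check each pair: they overlap iff neither finishes before the other starts.
Sorted by start: Aoife, Ingrid, Ravi, Yusuf, Mateo, Sofia, Elena.
Ingrid starts exactly when Aoife ends (back-to-back, no overlap) — done with Aoife.
Ravi starts after Ingrid ends — done with Ingrid.
Yusuf starts exactly when Ravi ends (back-to-back, no overlap) — done with Ravi.
Mateo starts before Yusuf ends → Yusuf and Mateo overlap.
Sofia starts after Yusuf ends — done with Yusuf.
Sofia starts after Mateo ends — done with Mateo.
Elena starts before Sofia ends → Sofia and Elena overlap.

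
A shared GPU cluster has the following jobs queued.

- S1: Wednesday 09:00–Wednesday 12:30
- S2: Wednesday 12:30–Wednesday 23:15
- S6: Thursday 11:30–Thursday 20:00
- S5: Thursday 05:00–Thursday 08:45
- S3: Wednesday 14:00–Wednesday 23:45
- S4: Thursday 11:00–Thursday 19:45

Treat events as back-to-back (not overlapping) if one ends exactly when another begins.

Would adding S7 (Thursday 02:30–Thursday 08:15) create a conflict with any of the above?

Yes — it overlaps S5

S1: ends Wednesday 12:30 at or before S7 starts Thursday 02:30 → clear.
S2: ends Wednesday 23:15 at or before S7 starts Thursday 02:30 → clear.
S3: ends Wednesday 23:45 at or before S7 starts Thursday 02:30 → clear.
S5: starts Thursday 05:00 before S7 ends Thursday 08:15, and ends Thursday 08:45 after S7 starts Thursday 02:30 → overlap.
S4: starts Thursday 11:00 at or after S7 ends Thursday 08:15 → clear.
S6: starts Thursday 11:30 at or after S7 ends Thursday 08:15 → clear.
S7 overlaps S5.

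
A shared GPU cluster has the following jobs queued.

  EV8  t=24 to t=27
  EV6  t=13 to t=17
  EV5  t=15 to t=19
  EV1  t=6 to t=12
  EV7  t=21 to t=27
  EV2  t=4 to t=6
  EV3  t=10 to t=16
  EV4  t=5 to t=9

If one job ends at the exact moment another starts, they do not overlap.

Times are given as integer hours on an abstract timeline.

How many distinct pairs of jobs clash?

Sorted by start: EV2, EV4, EV1, EV3, EV6, EV5, EV7, EV8.
EV4 starts before EV2 ends → EV2 and EV4 overlap.
EV1 starts exactly when EV2 ends (back-to-back, no overlap), so nothing later overlaps EV2 either.
EV1 starts before EV4 ends → EV4 and EV1 overlap.
EV3 starts after EV4 ends, so nothing later overlaps EV4 either.
EV3 starts before EV1 ends → EV1 and EV3 overlap.
EV6 starts after EV1 ends, so nothing later overlaps EV1 either.
EV6 starts before EV3 ends → EV3 and EV6 overlap.
EV5 starts before EV3 ends → EV3 and EV5 overlap.
EV7 starts after EV3 ends, so nothing later overlaps EV3 either.
EV5 starts before EV6 ends → EV6 and EV5 overlap.
EV7 starts after EV6 ends, so nothing later overlaps EV6 either.
EV7 starts after EV5 ends, so nothing later overlaps EV5 either.
EV8 starts before EV7 ends → EV7 and EV8 overlap.
Overlapping pairs: EV1 & EV3, EV1 & EV4, EV2 & EV4, EV3 & EV5, EV3 & EV6, EV5 & EV6, EV7 & EV8 — 7 in total.

7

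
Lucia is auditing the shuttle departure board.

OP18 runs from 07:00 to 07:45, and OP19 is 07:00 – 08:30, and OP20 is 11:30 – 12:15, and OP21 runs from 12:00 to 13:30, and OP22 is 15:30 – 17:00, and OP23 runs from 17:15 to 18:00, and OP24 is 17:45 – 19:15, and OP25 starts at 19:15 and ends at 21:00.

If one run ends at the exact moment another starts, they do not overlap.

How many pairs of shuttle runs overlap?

3

Sorted by start: OP18, OP19, OP20, OP21, OP22, OP23, OP24, OP25.
OP19 starts before OP18 ends → OP18 and OP19 overlap.
OP20 starts after OP18 ends — done with OP18.
OP20 starts after OP19 ends — done with OP19.
OP21 starts before OP20 ends → OP20 and OP21 overlap.
OP22 starts after OP20 ends — done with OP20.
OP22 starts after OP21 ends — done with OP21.
OP23 starts after OP22 ends — done with OP22.
OP24 starts before OP23 ends → OP23 and OP24 overlap.
OP25 starts after OP23 ends.
OP25 starts exactly when OP24 ends (back-to-back, no overlap).
Overlapping pairs: OP18 & OP19, OP20 & OP21, OP23 & OP24 — 3 in total.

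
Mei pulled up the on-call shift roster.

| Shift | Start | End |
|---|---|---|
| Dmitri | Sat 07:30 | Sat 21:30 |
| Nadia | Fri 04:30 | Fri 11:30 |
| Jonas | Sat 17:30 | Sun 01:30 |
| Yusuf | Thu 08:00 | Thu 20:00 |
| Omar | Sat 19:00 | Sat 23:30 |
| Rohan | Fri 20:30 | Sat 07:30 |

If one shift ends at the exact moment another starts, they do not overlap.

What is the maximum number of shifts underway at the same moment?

3

Sort all start/end points and keep a running count:
Thu 08:00 start Yusuf → 1
Thu 20:00 end Yusuf → 0
Fri 04:30 start Nadia → 1
Fri 11:30 end Nadia → 0
Fri 20:30 start Rohan → 1
Sat 07:30 end Rohan → 0
Sat 07:30 start Dmitri → 1
Sat 17:30 start Jonas → 2
Sat 19:00 start Omar → 3
Sat 21:30 end Dmitri → 2
Sat 23:30 end Omar → 1
Sun 01:30 end Jonas → 0
Peak is 3, at Sat 19:00 (Dmitri, Jonas, Omar).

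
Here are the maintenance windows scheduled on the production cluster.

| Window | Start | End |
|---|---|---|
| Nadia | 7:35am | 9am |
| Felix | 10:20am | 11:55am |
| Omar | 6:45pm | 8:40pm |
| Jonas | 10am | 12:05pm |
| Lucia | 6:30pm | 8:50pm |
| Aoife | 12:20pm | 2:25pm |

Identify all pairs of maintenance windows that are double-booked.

Felix & Jonas, Lucia & Omar

Sorted by start: Nadia, Jonas, Felix, Aoife, Lucia, Omar.
Jonas starts after Nadia ends, so Nadia has no further overlaps.
Felix starts before Jonas ends → Jonas and Felix overlap.
Aoife starts after Jonas ends, so Jonas has no further overlaps.
Aoife starts after Felix ends, so Felix has no further overlaps.
Lucia starts after Aoife ends, so Aoife has no further overlaps.
Omar starts before Lucia ends → Lucia and Omar overlap.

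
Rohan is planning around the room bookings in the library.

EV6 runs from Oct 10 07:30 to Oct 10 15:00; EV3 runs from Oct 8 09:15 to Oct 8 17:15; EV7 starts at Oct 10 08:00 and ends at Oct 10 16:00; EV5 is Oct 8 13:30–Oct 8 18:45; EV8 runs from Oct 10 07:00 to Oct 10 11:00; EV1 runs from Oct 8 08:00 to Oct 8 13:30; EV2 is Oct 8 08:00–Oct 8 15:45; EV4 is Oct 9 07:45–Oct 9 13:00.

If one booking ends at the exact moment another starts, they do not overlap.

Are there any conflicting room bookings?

Yes

Check each pair: they overlap iff neither finishes before the other starts.
Sorted by start: EV1, EV2, EV3, EV5, EV4, EV8, EV6, EV7.
EV2 starts before EV1 ends → EV1 and EV2 overlap.
That's a conflict, so the schedule is not conflict-free.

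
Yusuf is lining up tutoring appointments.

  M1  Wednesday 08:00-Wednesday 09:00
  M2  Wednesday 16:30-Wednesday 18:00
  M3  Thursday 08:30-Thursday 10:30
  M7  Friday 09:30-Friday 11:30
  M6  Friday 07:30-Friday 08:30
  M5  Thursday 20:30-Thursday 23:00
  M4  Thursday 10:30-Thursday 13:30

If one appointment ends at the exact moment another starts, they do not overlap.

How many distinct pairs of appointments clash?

Sorted by start: M1, M2, M3, M4, M5, M6, M7.
M2 starts after M1 ends — done with M1.
M3 starts after M2 ends — done with M2.
M4 starts exactly when M3 ends (back-to-back, no overlap) — done with M3.
M5 starts after M4 ends — done with M4.
M6 starts after M5 ends — done with M5.
M7 starts after M6 ends.
No pair overlaps.

0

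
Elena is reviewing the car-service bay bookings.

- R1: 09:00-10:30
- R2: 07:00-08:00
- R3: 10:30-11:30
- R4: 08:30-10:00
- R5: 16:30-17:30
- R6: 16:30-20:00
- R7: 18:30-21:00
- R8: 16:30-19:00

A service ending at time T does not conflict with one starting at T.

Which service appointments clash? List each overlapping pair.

R1 & R4, R5 & R6, R5 & R8, R6 & R7, R6 & R8, R7 & R8

Sorted by start: R2, R4, R1, R3, R5, R6, R8, R7.
R4 starts after R2 ends, so nothing later overlaps R2 either.
R1 starts before R4 ends → R4 and R1 overlap.
R3 starts after R4 ends, so nothing later overlaps R4 either.
R3 starts exactly when R1 ends (back-to-back, no overlap), so nothing later overlaps R1 either.
R5 starts after R3 ends, so nothing later overlaps R3 either.
R6 starts before R5 ends → R5 and R6 overlap.
R8 starts before R5 ends → R5 and R8 overlap.
R7 starts after R5 ends.
R8 starts before R6 ends → R6 and R8 overlap.
R7 starts before R6 ends → R6 and R7 overlap.
R7 starts before R8 ends → R8 and R7 overlap.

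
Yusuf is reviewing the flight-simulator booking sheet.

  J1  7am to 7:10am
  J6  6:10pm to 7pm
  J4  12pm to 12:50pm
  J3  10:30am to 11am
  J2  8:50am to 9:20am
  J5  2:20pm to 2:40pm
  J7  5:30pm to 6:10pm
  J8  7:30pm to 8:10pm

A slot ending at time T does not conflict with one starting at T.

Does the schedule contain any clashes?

No

Sorted by start: J1, J2, J3, J4, J5, J7, J6, J8.
J2 starts after J1 ends; J1 is clear from here.
J3 starts after J2 ends; J2 is clear from here.
J4 starts after J3 ends; J3 is clear from here.
J5 starts after J4 ends; J4 is clear from here.
J7 starts after J5 ends; J5 is clear from here.
J6 starts exactly when J7 ends (back-to-back, no overlap); J7 is clear from here.
J8 starts after J6 ends.
Every pair is clear; the schedule has no overlaps.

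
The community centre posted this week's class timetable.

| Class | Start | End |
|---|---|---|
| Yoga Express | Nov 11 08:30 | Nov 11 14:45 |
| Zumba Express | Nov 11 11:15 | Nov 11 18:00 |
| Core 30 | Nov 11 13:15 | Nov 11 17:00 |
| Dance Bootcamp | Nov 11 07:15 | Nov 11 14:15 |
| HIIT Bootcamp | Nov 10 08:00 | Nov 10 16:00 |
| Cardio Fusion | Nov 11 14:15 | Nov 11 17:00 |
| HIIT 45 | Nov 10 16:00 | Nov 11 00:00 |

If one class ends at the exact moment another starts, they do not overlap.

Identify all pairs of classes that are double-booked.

Sorted by start: HIIT Bootcamp, HIIT 45, Dance Bootcamp, Yoga Express, Zumba Express, Core 30, Cardio Fusion.
HIIT 45 starts exactly when HIIT Bootcamp ends (back-to-back, no overlap) — done with HIIT Bootcamp.
Dance Bootcamp starts after HIIT 45 ends — done with HIIT 45.
Yoga Express starts before Dance Bootcamp ends → Dance Bootcamp and Yoga Express overlap.
Zumba Express starts before Dance Bootcamp ends → Dance Bootcamp and Zumba Express overlap.
Core 30 starts before Dance Bootcamp ends → Dance Bootcamp and Core 30 overlap.
Cardio Fusion starts exactly when Dance Bootcamp ends (back-to-back, no overlap).
Zumba Express starts before Yoga Express ends → Yoga Express and Zumba Express overlap.
Core 30 starts before Yoga Express ends → Yoga Express and Core 30 overlap.
Cardio Fusion starts before Yoga Express ends → Yoga Express and Cardio Fusion overlap.
Core 30 starts before Zumba Express ends → Zumba Express and Core 30 overlap.
Cardio Fusion starts before Zumba Express ends → Zumba Express and Cardio Fusion overlap.
Cardio Fusion starts before Core 30 ends → Core 30 and Cardio Fusion overlap.

Cardio Fusion & Core 30, Cardio Fusion & Yoga Express, Cardio Fusion & Zumba Express, Core 30 & Dance Bootcamp, Core 30 & Yoga Express, Core 30 & Zumba Express, Dance Bootcamp & Yoga Express, Dance Bootcamp & Zumba Express, Yoga Express & Zumba Express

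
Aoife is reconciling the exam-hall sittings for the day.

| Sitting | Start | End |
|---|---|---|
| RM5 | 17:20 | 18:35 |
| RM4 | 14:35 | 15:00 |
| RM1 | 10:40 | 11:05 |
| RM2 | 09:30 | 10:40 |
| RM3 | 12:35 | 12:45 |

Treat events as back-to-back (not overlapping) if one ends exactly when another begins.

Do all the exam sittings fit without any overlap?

Yes

Sorted by start: RM2, RM1, RM3, RM4, RM5.
RM1 starts exactly when RM2 ends (back-to-back, no overlap), so RM2 has no further overlaps.
RM3 starts after RM1 ends, so RM1 has no further overlaps.
RM4 starts after RM3 ends, so RM3 has no further overlaps.
RM5 starts after RM4 ends.
Every pair is clear; the schedule has no overlaps.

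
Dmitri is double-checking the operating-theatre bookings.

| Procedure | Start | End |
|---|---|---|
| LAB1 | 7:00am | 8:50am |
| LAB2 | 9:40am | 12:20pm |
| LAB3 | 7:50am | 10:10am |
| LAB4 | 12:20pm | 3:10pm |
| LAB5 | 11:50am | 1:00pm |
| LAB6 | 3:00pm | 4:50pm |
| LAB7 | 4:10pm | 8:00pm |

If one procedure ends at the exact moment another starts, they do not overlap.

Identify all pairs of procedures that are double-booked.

Sorted by start: LAB1, LAB3, LAB2, LAB5, LAB4, LAB6, LAB7.
LAB3 starts before LAB1 ends → LAB1 and LAB3 overlap.
LAB2 starts after LAB1 ends, so nothing later overlaps LAB1 either.
LAB2 starts before LAB3 ends → LAB3 and LAB2 overlap.
LAB5 starts after LAB3 ends, so nothing later overlaps LAB3 either.
LAB5 starts before LAB2 ends → LAB2 and LAB5 overlap.
LAB4 starts exactly when LAB2 ends (back-to-back, no overlap), so nothing later overlaps LAB2 either.
LAB4 starts before LAB5 ends → LAB5 and LAB4 overlap.
LAB6 starts after LAB5 ends, so nothing later overlaps LAB5 either.
LAB6 starts before LAB4 ends → LAB4 and LAB6 overlap.
LAB7 starts after LAB4 ends.
LAB7 starts before LAB6 ends → LAB6 and LAB7 overlap.

LAB1 & LAB3, LAB2 & LAB3, LAB2 & LAB5, LAB4 & LAB5, LAB4 & LAB6, LAB6 & LAB7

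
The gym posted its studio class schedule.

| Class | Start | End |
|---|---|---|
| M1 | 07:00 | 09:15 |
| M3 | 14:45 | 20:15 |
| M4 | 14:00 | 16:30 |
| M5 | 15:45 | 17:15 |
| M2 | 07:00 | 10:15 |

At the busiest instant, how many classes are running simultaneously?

Walk through starts and ends in time order (an end at T is processed before a start at T):
07:00 start M1 → 1
07:00 start M2 → 2
09:15 end M1 → 1
10:15 end M2 → 0
14:00 start M4 → 1
14:45 start M3 → 2
15:45 start M5 → 3
16:30 end M4 → 2
17:15 end M5 → 1
20:15 end M3 → 0
Peak is 3, at 15:45 (M3, M4, M5).

3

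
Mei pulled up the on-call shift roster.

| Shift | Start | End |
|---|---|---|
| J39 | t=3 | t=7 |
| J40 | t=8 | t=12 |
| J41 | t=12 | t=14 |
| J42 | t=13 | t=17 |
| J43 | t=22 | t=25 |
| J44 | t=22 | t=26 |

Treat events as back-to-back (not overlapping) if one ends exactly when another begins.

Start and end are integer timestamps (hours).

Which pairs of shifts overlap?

Sorted by start: J39, J40, J41, J42, J43, J44.
J40 starts after J39 ends — done with J39.
J41 starts exactly when J40 ends (back-to-back, no overlap) — done with J40.
J42 starts before J41 ends → J41 and J42 overlap.
J43 starts after J41 ends — done with J41.
J43 starts after J42 ends — done with J42.
J44 starts before J43 ends → J43 and J44 overlap.

J41 & J42, J43 & J44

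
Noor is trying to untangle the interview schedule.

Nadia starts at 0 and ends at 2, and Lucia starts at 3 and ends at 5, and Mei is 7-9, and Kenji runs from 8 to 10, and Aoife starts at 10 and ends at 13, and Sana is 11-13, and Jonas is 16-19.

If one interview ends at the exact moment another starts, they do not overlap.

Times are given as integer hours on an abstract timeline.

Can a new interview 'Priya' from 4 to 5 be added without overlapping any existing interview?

Nadia: ends 2 at or before Priya starts 4 → clear.
Lucia: starts 3 before Priya ends 5, and ends 5 after Priya starts 4 → overlap.
Mei: starts 7 at or after Priya ends 5 → clear.
Kenji: starts 8 at or after Priya ends 5 → clear.
Aoife: starts 10 at or after Priya ends 5 → clear.
Sana: starts 11 at or after Priya ends 5 → clear.
Jonas: starts 16 at or after Priya ends 5 → clear.
Priya overlaps Lucia.

No — it overlaps Lucia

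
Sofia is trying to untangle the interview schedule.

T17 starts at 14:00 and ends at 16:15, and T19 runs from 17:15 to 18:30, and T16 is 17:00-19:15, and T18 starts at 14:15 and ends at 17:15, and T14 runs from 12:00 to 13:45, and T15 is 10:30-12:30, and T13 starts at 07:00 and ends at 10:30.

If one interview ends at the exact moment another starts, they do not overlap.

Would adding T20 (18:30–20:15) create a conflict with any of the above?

T13: ends 10:30 at or before T20 starts 18:30 → clear.
T15: ends 12:30 at or before T20 starts 18:30 → clear.
T14: ends 13:45 at or before T20 starts 18:30 → clear.
T17: ends 16:15 at or before T20 starts 18:30 → clear.
T18: ends 17:15 at or before T20 starts 18:30 → clear.
T16: starts 17:00 before T20 ends 20:15, and ends 19:15 after T20 starts 18:30 → overlap.
T19: ends 18:30 at or before T20 starts 18:30 → clear.
T20 overlaps T16.

Yes — it overlaps T16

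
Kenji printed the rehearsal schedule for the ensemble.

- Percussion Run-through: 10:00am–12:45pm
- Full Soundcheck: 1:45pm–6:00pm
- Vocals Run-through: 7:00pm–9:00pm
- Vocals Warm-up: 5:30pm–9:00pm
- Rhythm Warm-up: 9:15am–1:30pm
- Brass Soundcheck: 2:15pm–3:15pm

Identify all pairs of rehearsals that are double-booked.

Two intervals overlap when each starts before the other ends.
Sorted by start: Rhythm Warm-up, Percussion Run-through, Full Soundcheck, Brass Soundcheck, Vocals Warm-up, Vocals Run-through.
Percussion Run-through starts before Rhythm Warm-up ends → Rhythm Warm-up and Percussion Run-through overlap.
Full Soundcheck starts after Rhythm Warm-up ends, so Rhythm Warm-up has no further overlaps.
Full Soundcheck starts after Percussion Run-through ends, so Percussion Run-through has no further overlaps.
Brass Soundcheck starts before Full Soundcheck ends → Full Soundcheck and Brass Soundcheck overlap.
Vocals Warm-up starts before Full Soundcheck ends → Full Soundcheck and Vocals Warm-up overlap.
Vocals Run-through starts after Full Soundcheck ends.
Vocals Warm-up starts after Brass Soundcheck ends, so Brass Soundcheck has no further overlaps.
Vocals Run-through starts before Vocals Warm-up ends → Vocals Warm-up and Vocals Run-through overlap.

Brass Soundcheck & Full Soundcheck, Full Soundcheck & Vocals Warm-up, Percussion Run-through & Rhythm Warm-up, Vocals Run-through & Vocals Warm-up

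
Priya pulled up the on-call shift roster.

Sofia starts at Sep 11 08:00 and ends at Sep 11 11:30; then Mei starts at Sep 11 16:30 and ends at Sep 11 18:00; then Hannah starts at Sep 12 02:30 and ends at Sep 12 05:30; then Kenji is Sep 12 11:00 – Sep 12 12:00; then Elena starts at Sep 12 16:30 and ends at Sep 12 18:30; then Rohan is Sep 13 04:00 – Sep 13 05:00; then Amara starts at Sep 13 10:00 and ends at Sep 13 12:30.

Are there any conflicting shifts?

No

Sorted by start: Sofia, Mei, Hannah, Kenji, Elena, Rohan, Amara.
Mei starts after Sofia ends — done with Sofia.
Hannah starts after Mei ends — done with Mei.
Kenji starts after Hannah ends — done with Hannah.
Elena starts after Kenji ends — done with Kenji.
Rohan starts after Elena ends — done with Elena.
Amara starts after Rohan ends.
Every pair is clear; the schedule has no overlaps.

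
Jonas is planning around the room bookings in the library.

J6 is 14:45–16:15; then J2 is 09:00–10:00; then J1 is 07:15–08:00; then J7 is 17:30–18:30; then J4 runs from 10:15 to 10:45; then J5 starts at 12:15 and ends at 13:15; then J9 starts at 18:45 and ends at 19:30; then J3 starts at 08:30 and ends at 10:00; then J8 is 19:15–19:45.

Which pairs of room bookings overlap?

J2 & J3, J8 & J9

Sorted by start: J1, J3, J2, J4, J5, J6, J7, J9, J8.
J3 starts after J1 ends; J1 is clear from here.
J2 starts before J3 ends → J3 and J2 overlap.
J4 starts after J3 ends; J3 is clear from here.
J4 starts after J2 ends; J2 is clear from here.
J5 starts after J4 ends; J4 is clear from here.
J6 starts after J5 ends; J5 is clear from here.
J7 starts after J6 ends; J6 is clear from here.
J9 starts after J7 ends; J7 is clear from here.
J8 starts before J9 ends → J9 and J8 overlap.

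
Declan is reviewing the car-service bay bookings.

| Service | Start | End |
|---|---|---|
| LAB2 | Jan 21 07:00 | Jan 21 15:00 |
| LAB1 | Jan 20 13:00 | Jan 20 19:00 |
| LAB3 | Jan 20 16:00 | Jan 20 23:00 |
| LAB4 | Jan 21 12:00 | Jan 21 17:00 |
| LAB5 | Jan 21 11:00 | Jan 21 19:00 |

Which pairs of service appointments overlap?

Sorted by start: LAB1, LAB3, LAB2, LAB5, LAB4.
LAB3 starts before LAB1 ends → LAB1 and LAB3 overlap.
LAB2 starts after LAB1 ends — done with LAB1.
LAB2 starts after LAB3 ends — done with LAB3.
LAB5 starts before LAB2 ends → LAB2 and LAB5 overlap.
LAB4 starts before LAB2 ends → LAB2 and LAB4 overlap.
LAB4 starts before LAB5 ends → LAB5 and LAB4 overlap.

LAB1 & LAB3, LAB2 & LAB4, LAB2 & LAB5, LAB4 & LAB5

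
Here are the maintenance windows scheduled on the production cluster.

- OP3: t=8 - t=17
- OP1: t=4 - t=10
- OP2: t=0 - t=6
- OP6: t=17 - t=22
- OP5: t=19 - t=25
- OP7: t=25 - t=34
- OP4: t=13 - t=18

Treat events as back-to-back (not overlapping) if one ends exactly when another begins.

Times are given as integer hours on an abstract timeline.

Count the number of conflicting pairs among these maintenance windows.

5

Sorted by start: OP2, OP1, OP3, OP4, OP6, OP5, OP7.
OP1 starts before OP2 ends → OP2 and OP1 overlap.
OP3 starts after OP2 ends; OP2 is clear from here.
OP3 starts before OP1 ends → OP1 and OP3 overlap.
OP4 starts after OP1 ends; OP1 is clear from here.
OP4 starts before OP3 ends → OP3 and OP4 overlap.
OP6 starts exactly when OP3 ends (back-to-back, no overlap); OP3 is clear from here.
OP6 starts before OP4 ends → OP4 and OP6 overlap.
OP5 starts after OP4 ends; OP4 is clear from here.
OP5 starts before OP6 ends → OP6 and OP5 overlap.
OP7 starts after OP6 ends.
OP7 starts exactly when OP5 ends (back-to-back, no overlap).
Overlapping pairs: OP1 & OP2, OP1 & OP3, OP3 & OP4, OP4 & OP6, OP5 & OP6 — 5 in total.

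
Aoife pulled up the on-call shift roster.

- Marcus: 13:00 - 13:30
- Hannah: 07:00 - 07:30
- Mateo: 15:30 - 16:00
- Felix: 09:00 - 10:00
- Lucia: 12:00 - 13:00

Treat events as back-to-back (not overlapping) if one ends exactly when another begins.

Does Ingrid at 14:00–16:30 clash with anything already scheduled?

Yes — it overlaps Mateo

Hannah: ends 07:30 at or before Ingrid starts 14:00 → clear.
Felix: ends 10:00 at or before Ingrid starts 14:00 → clear.
Lucia: ends 13:00 at or before Ingrid starts 14:00 → clear.
Marcus: ends 13:30 at or before Ingrid starts 14:00 → clear.
Mateo: starts 15:30 before Ingrid ends 16:30, and ends 16:00 after Ingrid starts 14:00 → overlap.
Ingrid overlaps Mateo.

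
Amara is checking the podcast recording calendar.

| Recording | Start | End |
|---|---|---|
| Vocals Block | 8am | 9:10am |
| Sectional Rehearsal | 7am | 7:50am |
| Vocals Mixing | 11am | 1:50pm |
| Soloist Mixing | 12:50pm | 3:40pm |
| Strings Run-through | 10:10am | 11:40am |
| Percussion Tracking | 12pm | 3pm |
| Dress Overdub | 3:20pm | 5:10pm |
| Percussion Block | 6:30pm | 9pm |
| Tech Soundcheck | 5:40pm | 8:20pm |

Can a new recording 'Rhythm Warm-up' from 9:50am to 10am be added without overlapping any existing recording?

Yes — the slot is free

Sectional Rehearsal: ends 7:50am at or before Rhythm Warm-up starts 9:50am → clear.
Vocals Block: ends 9:10am at or before Rhythm Warm-up starts 9:50am → clear.
Strings Run-through: starts 10:10am at or after Rhythm Warm-up ends 10am → clear.
Vocals Mixing: starts 11am at or after Rhythm Warm-up ends 10am → clear.
Percussion Tracking: starts 12pm at or after Rhythm Warm-up ends 10am → clear.
Soloist Mixing: starts 12:50pm at or after Rhythm Warm-up ends 10am → clear.
Dress Overdub: starts 3:20pm at or after Rhythm Warm-up ends 10am → clear.
Tech Soundcheck: starts 5:40pm at or after Rhythm Warm-up ends 10am → clear.
Percussion Block: starts 6:30pm at or after Rhythm Warm-up ends 10am → clear.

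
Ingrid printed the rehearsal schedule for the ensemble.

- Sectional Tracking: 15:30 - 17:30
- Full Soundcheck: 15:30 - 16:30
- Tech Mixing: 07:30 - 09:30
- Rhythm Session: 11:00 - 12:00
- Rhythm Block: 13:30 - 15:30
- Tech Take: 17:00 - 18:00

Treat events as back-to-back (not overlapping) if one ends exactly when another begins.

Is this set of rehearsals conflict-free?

No

Sorted by start: Tech Mixing, Rhythm Session, Rhythm Block, Sectional Tracking, Full Soundcheck, Tech Take.
Rhythm Session starts after Tech Mixing ends; Tech Mixing is clear from here.
Rhythm Block starts after Rhythm Session ends; Rhythm Session is clear from here.
Sectional Tracking starts exactly when Rhythm Block ends (back-to-back, no overlap); Rhythm Block is clear from here.
Full Soundcheck starts before Sectional Tracking ends → Sectional Tracking and Full Soundcheck overlap.
That's a conflict, so the schedule is not conflict-free.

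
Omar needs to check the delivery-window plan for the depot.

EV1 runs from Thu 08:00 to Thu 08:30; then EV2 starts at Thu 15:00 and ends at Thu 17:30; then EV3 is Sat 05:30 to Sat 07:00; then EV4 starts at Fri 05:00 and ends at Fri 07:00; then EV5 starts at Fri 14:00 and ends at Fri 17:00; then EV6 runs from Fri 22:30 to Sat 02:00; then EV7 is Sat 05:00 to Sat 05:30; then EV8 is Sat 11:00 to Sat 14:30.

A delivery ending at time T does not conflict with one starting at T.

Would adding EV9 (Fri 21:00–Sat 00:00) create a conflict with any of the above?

Yes — it overlaps EV6

EV1: ends Thu 08:30 at or before EV9 starts Fri 21:00 → clear.
EV2: ends Thu 17:30 at or before EV9 starts Fri 21:00 → clear.
EV4: ends Fri 07:00 at or before EV9 starts Fri 21:00 → clear.
EV5: ends Fri 17:00 at or before EV9 starts Fri 21:00 → clear.
EV6: starts Fri 22:30 before EV9 ends Sat 00:00, and ends Sat 02:00 after EV9 starts Fri 21:00 → overlap.
EV7: starts Sat 05:00 at or after EV9 ends Sat 00:00 → clear.
EV3: starts Sat 05:30 at or after EV9 ends Sat 00:00 → clear.
EV8: starts Sat 11:00 at or after EV9 ends Sat 00:00 → clear.
EV9 overlaps EV6.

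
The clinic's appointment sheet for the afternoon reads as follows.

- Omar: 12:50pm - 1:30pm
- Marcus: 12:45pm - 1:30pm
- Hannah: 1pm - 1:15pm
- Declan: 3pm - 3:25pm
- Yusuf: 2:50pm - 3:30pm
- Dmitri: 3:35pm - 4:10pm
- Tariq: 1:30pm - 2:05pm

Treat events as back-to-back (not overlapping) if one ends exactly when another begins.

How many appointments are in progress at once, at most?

3

Sweep the timeline, counting +1 at each start and −1 at each end (ends before starts at a tie):
12:45pm start Marcus → 1
12:50pm start Omar → 2
1pm start Hannah → 3
1:15pm end Hannah → 2
1:30pm end Marcus → 1
1:30pm end Omar → 0
1:30pm start Tariq → 1
2:05pm end Tariq → 0
2:50pm start Yusuf → 1
3pm start Declan → 2
3:25pm end Declan → 1
3:30pm end Yusuf → 0
3:35pm start Dmitri → 1
4:10pm end Dmitri → 0
Peak is 3, at 1pm (Hannah, Marcus, Omar).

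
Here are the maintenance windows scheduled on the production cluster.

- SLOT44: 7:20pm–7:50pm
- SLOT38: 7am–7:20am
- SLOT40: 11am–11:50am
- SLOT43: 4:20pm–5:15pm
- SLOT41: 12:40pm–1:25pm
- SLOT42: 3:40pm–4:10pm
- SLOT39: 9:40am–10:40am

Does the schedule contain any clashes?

No

Sorted by start: SLOT38, SLOT39, SLOT40, SLOT41, SLOT42, SLOT43, SLOT44.
SLOT39 starts after SLOT38 ends, so nothing later overlaps SLOT38 either.
SLOT40 starts after SLOT39 ends, so nothing later overlaps SLOT39 either.
SLOT41 starts after SLOT40 ends, so nothing later overlaps SLOT40 either.
SLOT42 starts after SLOT41 ends, so nothing later overlaps SLOT41 either.
SLOT43 starts after SLOT42 ends, so nothing later overlaps SLOT42 either.
SLOT44 starts after SLOT43 ends.
Every pair is clear; the schedule has no overlaps.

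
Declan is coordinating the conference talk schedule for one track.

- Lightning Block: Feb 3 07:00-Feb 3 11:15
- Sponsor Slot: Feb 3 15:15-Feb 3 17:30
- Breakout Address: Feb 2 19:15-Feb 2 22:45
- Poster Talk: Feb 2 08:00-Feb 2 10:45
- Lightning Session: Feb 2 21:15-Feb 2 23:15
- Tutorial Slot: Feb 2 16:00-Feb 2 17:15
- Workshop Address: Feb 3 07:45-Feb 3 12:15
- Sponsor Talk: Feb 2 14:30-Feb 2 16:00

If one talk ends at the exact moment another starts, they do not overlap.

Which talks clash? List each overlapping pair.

Breakout Address & Lightning Session, Lightning Block & Workshop Address

Check each pair: they overlap iff neither finishes before the other starts.
Sorted by start: Poster Talk, Sponsor Talk, Tutorial Slot, Breakout Address, Lightning Session, Lightning Block, Workshop Address, Sponsor Slot.
Sponsor Talk starts after Poster Talk ends; Poster Talk is clear from here.
Tutorial Slot starts exactly when Sponsor Talk ends (back-to-back, no overlap); Sponsor Talk is clear from here.
Breakout Address starts after Tutorial Slot ends; Tutorial Slot is clear from here.
Lightning Session starts before Breakout Address ends → Breakout Address and Lightning Session overlap.
Lightning Block starts after Breakout Address ends; Breakout Address is clear from here.
Lightning Block starts after Lightning Session ends; Lightning Session is clear from here.
Workshop Address starts before Lightning Block ends → Lightning Block and Workshop Address overlap.
Sponsor Slot starts after Lightning Block ends.
Sponsor Slot starts after Workshop Address ends.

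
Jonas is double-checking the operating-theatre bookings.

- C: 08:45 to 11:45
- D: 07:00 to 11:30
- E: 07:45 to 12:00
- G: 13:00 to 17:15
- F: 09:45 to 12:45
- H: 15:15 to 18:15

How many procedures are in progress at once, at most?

Sweep the timeline, counting +1 at each start and −1 at each end (ends before starts at a tie):
07:00 start D → 1
07:45 start E → 2
08:45 start C → 3
09:45 start F → 4
11:30 end D → 3
11:45 end C → 2
12:00 end E → 1
12:45 end F → 0
13:00 start G → 1
15:15 start H → 2
17:15 end G → 1
18:15 end H → 0
Peak is 4, at 09:45 (C, D, E, F).

4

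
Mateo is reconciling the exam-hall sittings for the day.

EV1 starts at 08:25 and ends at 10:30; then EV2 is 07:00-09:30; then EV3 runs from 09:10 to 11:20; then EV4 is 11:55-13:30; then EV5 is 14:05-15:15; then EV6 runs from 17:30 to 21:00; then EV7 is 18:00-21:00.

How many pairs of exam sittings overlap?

4

Two intervals overlap when each starts before the other ends.
Sorted by start: EV2, EV1, EV3, EV4, EV5, EV6, EV7.
EV1 starts before EV2 ends → EV2 and EV1 overlap.
EV3 starts before EV2 ends → EV2 and EV3 overlap.
EV4 starts after EV2 ends; EV2 is clear from here.
EV3 starts before EV1 ends → EV1 and EV3 overlap.
EV4 starts after EV1 ends; EV1 is clear from here.
EV4 starts after EV3 ends; EV3 is clear from here.
EV5 starts after EV4 ends; EV4 is clear from here.
EV6 starts after EV5 ends; EV5 is clear from here.
EV7 starts before EV6 ends → EV6 and EV7 overlap.
Overlapping pairs: EV1 & EV2, EV1 & EV3, EV2 & EV3, EV6 & EV7 — 4 in total.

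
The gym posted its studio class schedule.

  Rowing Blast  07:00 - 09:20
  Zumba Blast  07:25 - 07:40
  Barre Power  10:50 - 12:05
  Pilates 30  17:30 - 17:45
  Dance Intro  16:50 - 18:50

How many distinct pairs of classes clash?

2

Sorted by start: Rowing Blast, Zumba Blast, Barre Power, Dance Intro, Pilates 30.
Zumba Blast starts before Rowing Blast ends → Rowing Blast and Zumba Blast overlap.
Barre Power starts after Rowing Blast ends, so Rowing Blast has no further overlaps.
Barre Power starts after Zumba Blast ends, so Zumba Blast has no further overlaps.
Dance Intro starts after Barre Power ends, so Barre Power has no further overlaps.
Pilates 30 starts before Dance Intro ends → Dance Intro and Pilates 30 overlap.
Overlapping pairs: Dance Intro & Pilates 30, Rowing Blast & Zumba Blast — 2 in total.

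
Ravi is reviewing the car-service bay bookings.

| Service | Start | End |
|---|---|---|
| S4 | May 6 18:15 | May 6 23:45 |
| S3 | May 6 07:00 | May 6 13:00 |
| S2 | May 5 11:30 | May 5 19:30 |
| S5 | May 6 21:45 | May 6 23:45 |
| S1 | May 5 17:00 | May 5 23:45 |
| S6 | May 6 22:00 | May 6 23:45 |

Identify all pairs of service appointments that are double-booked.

S1 & S2, S4 & S5, S4 & S6, S5 & S6

Sorted by start: S2, S1, S3, S4, S5, S6.
S1 starts before S2 ends → S2 and S1 overlap.
S3 starts after S2 ends; S2 is clear from here.
S3 starts after S1 ends; S1 is clear from here.
S4 starts after S3 ends; S3 is clear from here.
S5 starts before S4 ends → S4 and S5 overlap.
S6 starts before S4 ends → S4 and S6 overlap.
S6 starts before S5 ends → S5 and S6 overlap.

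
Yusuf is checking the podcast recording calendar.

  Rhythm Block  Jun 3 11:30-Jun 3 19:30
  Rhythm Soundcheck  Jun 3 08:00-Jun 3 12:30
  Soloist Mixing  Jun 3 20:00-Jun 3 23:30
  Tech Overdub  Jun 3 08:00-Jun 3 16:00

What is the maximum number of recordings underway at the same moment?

3

Walk through starts and ends in time order (an end at T is processed before a start at T):
Jun 3 08:00 start Rhythm Soundcheck → 1
Jun 3 08:00 start Tech Overdub → 2
Jun 3 11:30 start Rhythm Block → 3
Jun 3 12:30 end Rhythm Soundcheck → 2
Jun 3 16:00 end Tech Overdub → 1
Jun 3 19:30 end Rhythm Block → 0
Jun 3 20:00 start Soloist Mixing → 1
Jun 3 23:30 end Soloist Mixing → 0
Peak is 3, at Jun 3 11:30 (Rhythm Block, Rhythm Soundcheck, Tech Overdub).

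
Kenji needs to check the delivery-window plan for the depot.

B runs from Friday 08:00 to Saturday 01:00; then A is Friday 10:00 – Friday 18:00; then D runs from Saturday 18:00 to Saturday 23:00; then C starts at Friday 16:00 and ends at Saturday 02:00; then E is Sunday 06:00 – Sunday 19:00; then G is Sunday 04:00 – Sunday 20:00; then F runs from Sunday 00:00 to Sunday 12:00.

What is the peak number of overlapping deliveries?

Walk through starts and ends in time order (an end at T is processed before a start at T):
Friday 08:00 start B → 1
Friday 10:00 start A → 2
Friday 16:00 start C → 3
Friday 18:00 end A → 2
Saturday 01:00 end B → 1
Saturday 02:00 end C → 0
Saturday 18:00 start D → 1
Saturday 23:00 end D → 0
Sunday 00:00 start F → 1
Sunday 04:00 start G → 2
Sunday 06:00 start E → 3
Sunday 12:00 end F → 2
Sunday 19:00 end E → 1
Sunday 20:00 end G → 0
Peak is 3, at Friday 16:00 (A, B, C).

3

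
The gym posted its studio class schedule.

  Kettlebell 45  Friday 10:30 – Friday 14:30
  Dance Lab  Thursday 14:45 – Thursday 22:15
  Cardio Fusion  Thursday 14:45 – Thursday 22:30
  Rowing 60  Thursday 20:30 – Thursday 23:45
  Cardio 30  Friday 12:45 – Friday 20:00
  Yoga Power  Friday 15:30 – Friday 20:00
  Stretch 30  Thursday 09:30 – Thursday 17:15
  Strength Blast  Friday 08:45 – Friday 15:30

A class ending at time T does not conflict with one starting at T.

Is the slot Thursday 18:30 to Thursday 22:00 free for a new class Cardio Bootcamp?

Stretch 30: ends Thursday 17:15 at or before Cardio Bootcamp starts Thursday 18:30 → clear.
Dance Lab: starts Thursday 14:45 before Cardio Bootcamp ends Thursday 22:00, and ends Thursday 22:15 after Cardio Bootcamp starts Thursday 18:30 → overlap.
Cardio Fusion: starts Thursday 14:45 before Cardio Bootcamp ends Thursday 22:00, and ends Thursday 22:30 after Cardio Bootcamp starts Thursday 18:30 → overlap.
Rowing 60: starts Thursday 20:30 before Cardio Bootcamp ends Thursday 22:00, and ends Thursday 23:45 after Cardio Bootcamp starts Thursday 18:30 → overlap.
Strength Blast: starts Friday 08:45 at or after Cardio Bootcamp ends Thursday 22:00 → clear.
Kettlebell 45: starts Friday 10:30 at or after Cardio Bootcamp ends Thursday 22:00 → clear.
Cardio 30: starts Friday 12:45 at or after Cardio Bootcamp ends Thursday 22:00 → clear.
Yoga Power: starts Friday 15:30 at or after Cardio Bootcamp ends Thursday 22:00 → clear.
Cardio Bootcamp overlaps Dance Lab, Rowing 60, Cardio Fusion.

No — it overlaps Cardio Fusion, Dance Lab, Rowing 60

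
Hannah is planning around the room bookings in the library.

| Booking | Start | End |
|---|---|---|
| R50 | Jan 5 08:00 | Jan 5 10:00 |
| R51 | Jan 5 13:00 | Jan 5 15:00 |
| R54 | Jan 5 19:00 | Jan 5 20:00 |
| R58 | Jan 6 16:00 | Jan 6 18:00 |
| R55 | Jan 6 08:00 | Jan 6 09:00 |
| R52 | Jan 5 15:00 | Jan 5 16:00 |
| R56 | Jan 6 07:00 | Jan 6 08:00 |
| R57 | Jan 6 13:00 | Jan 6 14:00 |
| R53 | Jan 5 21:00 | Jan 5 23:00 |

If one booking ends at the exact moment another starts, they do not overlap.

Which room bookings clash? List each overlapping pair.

no conflicts

Sorted by start: R50, R51, R52, R54, R53, R56, R55, R57, R58.
R51 starts after R50 ends; R50 is clear from here.
R52 starts exactly when R51 ends (back-to-back, no overlap); R51 is clear from here.
R54 starts after R52 ends; R52 is clear from here.
R53 starts after R54 ends; R54 is clear from here.
R56 starts after R53 ends; R53 is clear from here.
R55 starts exactly when R56 ends (back-to-back, no overlap); R56 is clear from here.
R57 starts after R55 ends; R55 is clear from here.
R58 starts after R57 ends.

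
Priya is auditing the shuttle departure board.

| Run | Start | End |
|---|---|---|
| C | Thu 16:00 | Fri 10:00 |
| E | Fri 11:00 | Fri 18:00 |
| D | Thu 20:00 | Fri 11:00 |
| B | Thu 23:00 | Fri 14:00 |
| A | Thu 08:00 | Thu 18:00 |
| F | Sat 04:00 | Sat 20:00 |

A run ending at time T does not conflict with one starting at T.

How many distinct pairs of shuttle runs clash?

Sorted by start: A, C, D, B, E, F.
C starts before A ends → A and C overlap.
D starts after A ends, so nothing later overlaps A either.
D starts before C ends → C and D overlap.
B starts before C ends → C and B overlap.
E starts after C ends, so nothing later overlaps C either.
B starts before D ends → D and B overlap.
E starts exactly when D ends (back-to-back, no overlap), so nothing later overlaps D either.
E starts before B ends → B and E overlap.
F starts after B ends.
F starts after E ends.
Overlapping pairs: A & C, B & C, B & D, B & E, C & D — 5 in total.

5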